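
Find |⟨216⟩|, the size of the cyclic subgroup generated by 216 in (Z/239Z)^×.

Since 216 ∈ (Z/239Z)^×, its order divides φ(239) = 239 − 1 = 238 = 2 · 7 · 17.
Divisors of 238: 1, 2, 7, 14, 17, 34, 119, 238.
Check 216^d mod 239 for each divisor in increasing order:
216^1 ≡ 216 (mod 239)
216^2 ≡ 51 (mod 239)
216^7 ≡ 101 (mod 239)
216^14 ≡ 163 (mod 239)
216^17 ≡ 1 (mod 239) ✓
Hence ord(216) = 17.

17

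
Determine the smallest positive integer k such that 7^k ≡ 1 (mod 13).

12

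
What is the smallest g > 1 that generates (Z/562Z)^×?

3

φ(562) = φ(2)·φ(281) = 1·280 = 280 = 2^3 · 5 · 7.
g is a primitive root iff g^(280/q) ≢ 1 (mod 562) for each prime q ∈ {2, 5, 7}.
g = 2: gcd(2, 562) = 2 > 1, not a unit — skip.
g = 3: 3^140 ≡ 561; 3^56 ≡ 367; 3^40 ≡ 249 — none is 1, so 3 is a primitive root.
Hence the least primitive root of 562 is 3.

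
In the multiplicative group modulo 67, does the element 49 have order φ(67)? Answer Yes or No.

No

φ(67) = 67 − 1 = 66 = 2 · 3 · 11.
Test 49^(66/q) mod 67 for each prime factor q of 66:
49^33 ≡ 1 (mod 67)  [q = 2: ≡ 1 ✗]
49^22 ≡ 37 (mod 67)  [q = 3: ≢ 1 ✓]
49^6 ≡ 9 (mod 67)  [q = 11: ≢ 1 ✓]
49^33 ≡ 1 shows ord(49) | 33, strictly less than φ(67); not a primitive root.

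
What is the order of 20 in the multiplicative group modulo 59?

29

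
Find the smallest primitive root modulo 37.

2

φ(37) = 37 − 1 = 36 = 2^2 · 3^2.
Test candidates g = 2, 3, … against the prime factors q ∈ {2, 3} of φ(37): g is a generator iff g^(36/q) ≢ 1 for every such q.
g = 2: 2^18 ≡ 36; 2^12 ≡ 26 — none is 1, so 2 is a primitive root.
The smallest primitive root modulo 37 is 2.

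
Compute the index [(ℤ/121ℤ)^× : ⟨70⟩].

2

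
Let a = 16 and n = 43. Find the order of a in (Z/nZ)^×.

7

By Lagrange's theorem, ord_43(16) divides φ(43) = 43 − 1 = 42 = 2 · 3 · 7.
Divisors of 42: 1, 2, 3, 6, 7, 14, 21, 42.
Evaluate successive powers at the divisors of 42:
16^1 ≡ 16 (mod 43)
16^2 ≡ 41 (mod 43)
16^3 ≡ 11 (mod 43)
16^6 ≡ 35 (mod 43)
16^7 ≡ 1 (mod 43) ✓
Hence ord(16) = 7.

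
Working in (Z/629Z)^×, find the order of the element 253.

8

ord(253) | φ(629) = φ(17·37) = (17−1)·(37−1) = 16·36 = 576 = 2^6 · 3^2.
Divisors of 576: 1, 2, 3, 4, 6, 8, 9, 12, 16, 18, 24, 32, 36, 48, 64, 72, 96, 144, 192, 288, 576.
Test each divisor d:
253^1 ≡ 253 (mod 629)
253^2 ≡ 480 (mod 629)
253^3 ≡ 43 (mod 629)
253^4 ≡ 186 (mod 629)
253^6 ≡ 591 (mod 629)
253^8 ≡ 1 (mod 629) ✓
So ord_629(253) = 8.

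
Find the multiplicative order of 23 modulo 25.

20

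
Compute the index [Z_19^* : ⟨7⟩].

6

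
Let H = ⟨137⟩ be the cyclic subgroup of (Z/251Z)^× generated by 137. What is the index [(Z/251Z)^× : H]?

1

Since 137 ∈ (Z/251Z)^×, its order divides φ(251) = 251 − 1 = 250 = 2 · 5^3.
Divisors of 250: 1, 2, 5, 10, 25, 50, 125, 250.
Check 137^d mod 251 for each divisor in increasing order:
137^1 ≡ 137 (mod 251)
137^2 ≡ 195 (mod 251)
137^5 ≡ 171 (mod 251)
137^10 ≡ 125 (mod 251)
137^25 ≡ 231 (mod 251)
137^50 ≡ 149 (mod 251)
137^125 ≡ 250 (mod 251)
137^250 ≡ 1 (mod 251) ✓
So ord_251(137) = 250, hence |⟨137⟩| = 250.
[(Z/251Z)^× : ⟨137⟩] = 250/250 = 1.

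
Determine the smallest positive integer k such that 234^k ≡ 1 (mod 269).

Since 234 ∈ (Z/269Z)^×, its order divides φ(269) = 269 − 1 = 268 = 2^2 · 67.
Divisors of 268: 1, 2, 4, 67, 134, 268.
Check 234^d mod 269 for each divisor in increasing order:
234^1 ≡ 234 (mod 269)
234^2 ≡ 149 (mod 269)
234^4 ≡ 143 (mod 269)
234^67 ≡ 187 (mod 269)
234^134 ≡ 268 (mod 269)
234^268 ≡ 1 (mod 269) ✓
So ord_269(234) = 268.

268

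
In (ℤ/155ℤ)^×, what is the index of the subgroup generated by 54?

Since 54 ∈ (Z/155Z)^×, its order divides φ(155) = φ(5·31) = (5−1)·(31−1) = 4·30 = 120 = 2^3 · 3 · 5.
Divisors of 120: 1, 2, 3, 4, 5, 6, 8, 10, 12, 15, 20, 24, 30, 40, 60, 120.
Compute 54^d (mod 155) for the divisors d until we hit 1:
54^1 ≡ 54 (mod 155)
54^2 ≡ 126 (mod 155)
54^3 ≡ 139 (mod 155)
54^4 ≡ 66 (mod 155)
54^5 ≡ 154 (mod 155)
54^6 ≡ 101 (mod 155)
54^8 ≡ 16 (mod 155)
54^10 ≡ 1 (mod 155) ✓
So ord_155(54) = 10, hence |⟨54⟩| = 10.
[(Z/155Z)^× : ⟨54⟩] = 120/10 = 12.

12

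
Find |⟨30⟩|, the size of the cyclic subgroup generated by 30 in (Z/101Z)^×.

50

Since 30 ∈ (Z/101Z)^×, its order divides φ(101) = 101 − 1 = 100 = 2^2 · 5^2.
Divisors of 100: 1, 2, 4, 5, 10, 20, 25, 50, 100.
Compute 30^d (mod 101) for the divisors d until we hit 1:
30^1 ≡ 30 (mod 101)
30^2 ≡ 92 (mod 101)
30^4 ≡ 81 (mod 101)
30^5 ≡ 6 (mod 101)
30^10 ≡ 36 (mod 101)
30^20 ≡ 84 (mod 101)
30^25 ≡ 100 (mod 101)
30^50 ≡ 1 (mod 101) ✓
Hence ord(30) = 50.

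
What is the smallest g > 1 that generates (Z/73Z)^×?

5

φ(73) = 73 − 1 = 72 = 2^3 · 3^2.
g is a primitive root iff g^(72/q) ≢ 1 (mod 73) for each prime q ∈ {2, 3}.
g = 2: 2^36 ≡ 1 — hits 1, so not a primitive root.
g = 3: 3^36 ≡ 1 — hits 1, so not a primitive root.
g = 4: 4^36 ≡ 1 — hits 1, so not a primitive root.
g = 5: 5^36 ≡ 72; 5^24 ≡ 8 — none is 1, so 5 is a primitive root.
The smallest primitive root modulo 73 is 5.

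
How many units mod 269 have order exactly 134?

66

φ(269) = 269 − 1 = 268 = 2^2 · 67.
Since (Z/269Z)^× is cyclic of order 268, the number of elements of order d is φ(d) when d | 268 and 0 otherwise.
134 = 2 · 67 divides 268, and φ(134) = 66.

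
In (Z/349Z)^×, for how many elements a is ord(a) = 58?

28

φ(349) = 349 − 1 = 348 = 2^2 · 3 · 29.
(Z/349Z)^× is cyclic (|G| = 348); a cyclic group of order m has exactly φ(d) elements of each order d | m, and none otherwise.
58 = 2 · 29 divides 348, and φ(58) = 28.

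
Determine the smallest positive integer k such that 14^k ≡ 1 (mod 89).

88

ord(14) | φ(89) = 89 − 1 = 88 = 2^3 · 11.
Divisors of 88: 1, 2, 4, 8, 11, 22, 44, 88.
Evaluate successive powers at the divisors of 88:
14^1 ≡ 14 (mod 89)
14^2 ≡ 18 (mod 89)
14^4 ≡ 57 (mod 89)
14^8 ≡ 45 (mod 89)
14^11 ≡ 37 (mod 89)
14^22 ≡ 34 (mod 89)
14^44 ≡ 88 (mod 89)
14^88 ≡ 1 (mod 89) ✓
Therefore the multiplicative order of 14 modulo 89 is 88.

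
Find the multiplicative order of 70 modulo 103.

102

By Lagrange's theorem, ord_103(70) divides φ(103) = 103 − 1 = 102 = 2 · 3 · 17.
Divisors of 102: 1, 2, 3, 6, 17, 34, 51, 102.
Check 70^d mod 103 for each divisor in increasing order:
70^1 ≡ 70
70^2 ≡ 59
70^3 ≡ 10
70^6 ≡ 100
70^17 ≡ 57
70^34 ≡ 56
70^51 ≡ 102
70^102 ≡ 1
Hence ord(70) = 102.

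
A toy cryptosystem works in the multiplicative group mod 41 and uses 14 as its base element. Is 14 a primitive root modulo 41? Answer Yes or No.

No

φ(41) = 41 − 1 = 40 = 2^3 · 5.
Test 14^(40/q) mod 41 for each prime factor q of 40:
14^20 ≡ 40 (mod 41)  [q = 2: ≢ 1 ✓]
14^8 ≡ 1 (mod 41)  [q = 5: ≡ 1 ✗]
14^8 ≡ 1 shows ord(14) | 8, strictly less than φ(41); not a primitive root.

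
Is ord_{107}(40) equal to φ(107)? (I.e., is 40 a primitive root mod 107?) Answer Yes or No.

No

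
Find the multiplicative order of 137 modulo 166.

ord(137) | φ(166) = φ(2)·φ(83) = 1·82 = 82 = 2 · 41.
Divisors of 82: 1, 2, 41, 82.
Evaluate successive powers at the divisors of 82:
137^1 ≡ 137
137^2 ≡ 11
137^41 ≡ 165
137^82 ≡ 1
So ord_166(137) = 82.

82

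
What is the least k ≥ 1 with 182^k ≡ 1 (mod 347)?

173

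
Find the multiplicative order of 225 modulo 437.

By Lagrange's theorem, ord_437(225) divides φ(437) = φ(19·23) = (19−1)·(23−1) = 18·22 = 396 = 2^2 · 3^2 · 11.
Divisors of 396: 1, 2, 3, 4, 6, 9, 11, 12, 18, 22, 33, 36, 44, 66, 99, 132, 198, 396.
Compute 225^d (mod 437) for the divisors d until we hit 1:
225^1 ≡ 225
225^2 ≡ 370
225^3 ≡ 220
225^4 ≡ 119
225^6 ≡ 330
225^9 ≡ 58
225^11 ≡ 47
225^12 ≡ 87
225^18 ≡ 305
225^22 ≡ 24
225^33 ≡ 254
225^36 ≡ 381
225^44 ≡ 139
225^66 ≡ 277
225^99 ≡ 1
The smallest such exponent is 99, so the order of 225 is 99.

99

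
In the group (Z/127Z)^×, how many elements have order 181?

φ(127) = 127 − 1 = 126 = 2 · 3^2 · 7.
In a cyclic group of order 126, there are φ(d) elements of order d for each divisor d of 126, and zero for non-divisors.
181 does not divide 126, so no element of (Z/127Z)^× has order 181.

0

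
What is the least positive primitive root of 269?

φ(269) = 269 − 1 = 268 = 2^2 · 67.
Test candidates g = 2, 3, … against the prime factors q ∈ {2, 67} of φ(269): g is a generator iff g^(268/q) ≢ 1 for every such q.
g = 2: 2^134 ≡ 268; 2^4 ≡ 16 — none is 1, so 2 is a primitive root.
So 2 is the smallest generator of (Z/269Z)^×.

2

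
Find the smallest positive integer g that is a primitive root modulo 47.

φ(47) = 47 − 1 = 46 = 2 · 23.
g is a primitive root iff g^(46/q) ≢ 1 (mod 47) for each prime q ∈ {2, 23}.
g = 2: 2^23 ≡ 1 — hits 1, so not a primitive root.
g = 3: 3^23 ≡ 1 — hits 1, so not a primitive root.
g = 4: 4^23 ≡ 1 — hits 1, so not a primitive root.
g = 5: 5^23 ≡ 46; 5^2 ≡ 25 — none is 1, so 5 is a primitive root.
So 5 is the smallest generator of (Z/47Z)^×.

5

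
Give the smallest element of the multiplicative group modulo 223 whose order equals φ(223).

φ(223) = 223 − 1 = 222 = 2 · 3 · 37.
Test candidates g = 2, 3, … against the prime factors q ∈ {2, 3, 37} of φ(223): g is a generator iff g^(222/q) ≢ 1 for every such q.
g = 2: 2^111 ≡ 1 — hits 1, so not a primitive root.
g = 3: 3^111 ≡ 222; 3^74 ≡ 183; 3^6 ≡ 60 — none is 1, so 3 is a primitive root.
Hence the least primitive root of 223 is 3.

3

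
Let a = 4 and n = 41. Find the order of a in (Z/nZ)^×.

10

The order of 4 must divide φ(41) = 41 − 1 = 40 = 2^3 · 5.
Divisors of 40: 1, 2, 4, 5, 8, 10, 20, 40.
Compute 4^d (mod 41) for the divisors d until we hit 1:
4^1 ≡ 4 (mod 41)
4^2 ≡ 16 (mod 41)
4^4 ≡ 10 (mod 41)
4^5 ≡ 40 (mod 41)
4^8 ≡ 18 (mod 41)
4^10 ≡ 1 (mod 41) ✓
Hence ord(4) = 10.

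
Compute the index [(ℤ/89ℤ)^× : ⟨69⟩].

By Lagrange's theorem, ord_89(69) divides φ(89) = 89 − 1 = 88 = 2^3 · 11.
Divisors of 88: 1, 2, 4, 8, 11, 22, 44, 88.
Check 69^d mod 89 for each divisor in increasing order:
69^1 ≡ 69
69^2 ≡ 44
69^4 ≡ 67
69^8 ≡ 39
69^11 ≡ 34
69^22 ≡ 88
69^44 ≡ 1
The order of 69 is 44, so the subgroup it generates has 44 elements.
[(Z/89Z)^× : ⟨69⟩] = 88/44 = 2.

2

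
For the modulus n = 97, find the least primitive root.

5

φ(97) = 97 − 1 = 96 = 2^5 · 3.
g is a primitive root iff g^(96/q) ≢ 1 (mod 97) for each prime q ∈ {2, 3}.
g = 2: 2^48 ≡ 1 — hits 1, so not a primitive root.
g = 3: 3^48 ≡ 1 — hits 1, so not a primitive root.
g = 4: 4^48 ≡ 1 — hits 1, so not a primitive root.
g = 5: 5^48 ≡ 96; 5^32 ≡ 35 — none is 1, so 5 is a primitive root.
Hence the least primitive root of 97 is 5.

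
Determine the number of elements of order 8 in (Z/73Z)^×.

4

φ(73) = 73 − 1 = 72 = 2^3 · 3^2.
In a cyclic group of order 72, there are φ(d) elements of order d for each divisor d of 72, and zero for non-divisors.
8 = 2^3 divides 72, and φ(8) = 4.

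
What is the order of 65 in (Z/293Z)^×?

The order of 65 must divide φ(293) = 293 − 1 = 292 = 2^2 · 73.
Divisors of 292: 1, 2, 4, 73, 146, 292.
Check 65^d mod 293 for each divisor in increasing order:
65^1 ≡ 65
65^2 ≡ 123
65^4 ≡ 186
65^73 ≡ 1
The smallest such exponent is 73, so the order of 65 is 73.

73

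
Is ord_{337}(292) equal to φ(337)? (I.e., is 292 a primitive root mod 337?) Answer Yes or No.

φ(337) = 337 − 1 = 336 = 2^4 · 3 · 7.
An element g generates (Z/337Z)^× iff g^(336/q) ≢ 1 (mod 337) for each prime q ∈ {2, 3, 7}.
292^168 ≡ 336 (mod 337)  [q = 2: ≢ 1 ✓]
292^112 ≡ 128 (mod 337)  [q = 3: ≢ 1 ✓]
292^48 ≡ 64 (mod 337)  [q = 7: ≢ 1 ✓]
None equal 1, so ord_337(292) = 336: 292 is a primitive root.

Yes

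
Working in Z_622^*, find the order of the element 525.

155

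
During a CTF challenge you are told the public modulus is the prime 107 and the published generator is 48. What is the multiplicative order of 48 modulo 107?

By Lagrange's theorem, ord_107(48) divides φ(107) = 107 − 1 = 106 = 2 · 53.
Divisors of 106: 1, 2, 53, 106.
Check 48^d mod 107 for each divisor in increasing order:
48^1 ≡ 48
48^2 ≡ 57
48^53 ≡ 1
Hence ord(48) = 53.

53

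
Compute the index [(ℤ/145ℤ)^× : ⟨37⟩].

ord(37) | φ(145) = φ(5·29) = (5−1)·(29−1) = 4·28 = 112 = 2^4 · 7.
Divisors of 112: 1, 2, 4, 7, 8, 14, 16, 28, 56, 112.
Check 37^d mod 145 for each divisor in increasing order:
37^1 ≡ 37
37^2 ≡ 64
37^4 ≡ 36
37^7 ≡ 133
37^8 ≡ 136
37^14 ≡ 144
37^16 ≡ 81
37^28 ≡ 1
Thus |⟨37⟩| = ord(37) = 28.
The index is φ(145) / ord(37) = 112 / 28 = 4.

4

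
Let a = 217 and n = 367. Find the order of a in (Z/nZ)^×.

183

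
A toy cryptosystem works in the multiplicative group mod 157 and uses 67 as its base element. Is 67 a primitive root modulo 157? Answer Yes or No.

No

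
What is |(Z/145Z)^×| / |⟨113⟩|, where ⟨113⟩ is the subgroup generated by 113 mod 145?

ord(113) | φ(145) = φ(5·29) = (5−1)·(29−1) = 4·28 = 112 = 2^4 · 7.
Divisors of 112: 1, 2, 4, 7, 8, 14, 16, 28, 56, 112.
Check 113^d mod 145 for each divisor in increasing order:
113^1 ≡ 113 (mod 145)
113^2 ≡ 9 (mod 145)
113^4 ≡ 81 (mod 145)
113^7 ≡ 17 (mod 145)
113^8 ≡ 36 (mod 145)
113^14 ≡ 144 (mod 145)
113^16 ≡ 136 (mod 145)
113^28 ≡ 1 (mod 145) ✓
The order of 113 is 28, so the subgroup it generates has 28 elements.
Index = |(Z/145Z)^×| / |⟨113⟩| = 112 / 28 = 4.

4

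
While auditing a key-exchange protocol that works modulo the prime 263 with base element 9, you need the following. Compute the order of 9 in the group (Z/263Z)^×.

131

The order of 9 must divide φ(263) = 263 − 1 = 262 = 2 · 131.
Divisors of 262: 1, 2, 131, 262.
Check 9^d mod 263 for each divisor in increasing order:
9^1 ≡ 9
9^2 ≡ 81
9^131 ≡ 1
Therefore the multiplicative order of 9 modulo 263 is 131.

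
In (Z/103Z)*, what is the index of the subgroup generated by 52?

Since 52 ∈ (Z/103Z)^×, its order divides φ(103) = 103 − 1 = 102 = 2 · 3 · 17.
Divisors of 102: 1, 2, 3, 6, 17, 34, 51, 102.
Check 52^d mod 103 for each divisor in increasing order:
52^1 ≡ 52 (mod 103)
52^2 ≡ 26 (mod 103)
52^3 ≡ 13 (mod 103)
52^6 ≡ 66 (mod 103)
52^17 ≡ 46 (mod 103)
52^34 ≡ 56 (mod 103)
52^51 ≡ 1 (mod 103) ✓
So ord_103(52) = 51, hence |⟨52⟩| = 51.
[(Z/103Z)^× : ⟨52⟩] = 102/51 = 2.

2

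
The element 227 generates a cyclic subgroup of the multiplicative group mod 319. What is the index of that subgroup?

By Lagrange's theorem, ord_319(227) divides φ(319) = φ(11·29) = (11−1)·(29−1) = 10·28 = 280 = 2^3 · 5 · 7.
Divisors of 280: 1, 2, 4, 5, 7, 8, 10, 14, 20, 28, 35, 40, 56, 70, 140, 280.
Evaluate successive powers at the divisors of 280:
227^1 ≡ 227
227^2 ≡ 170
227^4 ≡ 190
227^5 ≡ 65
227^7 ≡ 204
227^8 ≡ 53
227^10 ≡ 78
227^14 ≡ 146
227^20 ≡ 23
227^28 ≡ 262
227^35 ≡ 175
227^40 ≡ 210
227^56 ≡ 59
227^70 ≡ 1
The order of 227 is 70, so the subgroup it generates has 70 elements.
The index is φ(319) / ord(227) = 280 / 70 = 4.

4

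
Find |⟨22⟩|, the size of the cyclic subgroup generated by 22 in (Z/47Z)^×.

ord(22) | φ(47) = 47 − 1 = 46 = 2 · 23.
Divisors of 46: 1, 2, 23, 46.
Evaluate successive powers at the divisors of 46:
22^1 ≡ 22 (mod 47)
22^2 ≡ 14 (mod 47)
22^23 ≡ 46 (mod 47)
22^46 ≡ 1 (mod 47) ✓
The smallest such exponent is 46, so the order of 22 is 46.

46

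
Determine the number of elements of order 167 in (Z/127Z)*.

0

φ(127) = 127 − 1 = 126 = 2 · 3^2 · 7.
Since (Z/127Z)^× is cyclic of order 126, the number of elements of order d is φ(d) when d | 126 and 0 otherwise.
Since 167 ∤ 126, the count is 0.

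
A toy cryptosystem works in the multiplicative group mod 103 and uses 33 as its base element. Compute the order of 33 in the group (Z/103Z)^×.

The order of 33 must divide φ(103) = 103 − 1 = 102 = 2 · 3 · 17.
Divisors of 102: 1, 2, 3, 6, 17, 34, 51, 102.
Test each divisor d:
33^1 ≡ 33 (mod 103)
33^2 ≡ 59 (mod 103)
33^3 ≡ 93 (mod 103)
33^6 ≡ 100 (mod 103)
33^17 ≡ 46 (mod 103)
33^34 ≡ 56 (mod 103)
33^51 ≡ 1 (mod 103) ✓
The smallest such exponent is 51, so the order of 33 is 51.

51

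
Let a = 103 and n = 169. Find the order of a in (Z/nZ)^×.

The order of 103 must divide φ(169) = φ(13^2) = 13·(13−1) = 156 = 2^2 · 3 · 13.
Divisors of 156: 1, 2, 3, 4, 6, 12, 13, 26, 39, 52, 78, 156.
Test each divisor d:
103^1 ≡ 103 (mod 169)
103^2 ≡ 131 (mod 169)
103^3 ≡ 142 (mod 169)
103^4 ≡ 92 (mod 169)
103^6 ≡ 53 (mod 169)
103^12 ≡ 105 (mod 169)
103^13 ≡ 168 (mod 169)
103^26 ≡ 1 (mod 169) ✓
The smallest such exponent is 26, so the order of 103 is 26.

26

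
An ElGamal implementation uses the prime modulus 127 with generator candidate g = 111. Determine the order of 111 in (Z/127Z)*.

The order of 111 must divide φ(127) = 127 − 1 = 126 = 2 · 3^2 · 7.
Divisors of 126: 1, 2, 3, 6, 7, 9, 14, 18, 21, 42, 63, 126.
Test each divisor d:
111^1 ≡ 111 (mod 127)
111^2 ≡ 2 (mod 127)
111^3 ≡ 95 (mod 127)
111^6 ≡ 8 (mod 127)
111^7 ≡ 126 (mod 127)
111^9 ≡ 125 (mod 127)
111^14 ≡ 1 (mod 127) ✓
So ord_127(111) = 14.

14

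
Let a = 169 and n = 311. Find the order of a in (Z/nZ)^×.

31

ord(169) | φ(311) = 311 − 1 = 310 = 2 · 5 · 31.
Divisors of 310: 1, 2, 5, 10, 31, 62, 155, 310.
Evaluate successive powers at the divisors of 310:
169^1 ≡ 169 (mod 311)
169^2 ≡ 260 (mod 311)
169^5 ≡ 126 (mod 311)
169^10 ≡ 15 (mod 311)
169^31 ≡ 1 (mod 311) ✓
Hence ord(169) = 31.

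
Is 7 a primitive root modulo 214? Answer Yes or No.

Yes

φ(214) = φ(2)·φ(107) = 1·106 = 106 = 2 · 53.
It suffices to check that the order of 7 is not a proper divisor of 106: compute 7^(106/q) for q ∈ {2, 53}.
7^53 ≡ 213 (mod 214)  [q = 2: ≢ 1 ✓]
7^2 ≡ 49 (mod 214)  [q = 53: ≢ 1 ✓]
None equal 1, so ord_214(7) = 106: 7 is a primitive root.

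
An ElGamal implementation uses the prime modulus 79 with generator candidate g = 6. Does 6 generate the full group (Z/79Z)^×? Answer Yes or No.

φ(79) = 79 − 1 = 78 = 2 · 3 · 13.
Test 6^(78/q) mod 79 for each prime factor q of 78:
6^39 ≡ 78 (mod 79)  [q = 2: ≢ 1 ✓]
6^26 ≡ 55 (mod 79)  [q = 3: ≢ 1 ✓]
6^6 ≡ 46 (mod 79)  [q = 13: ≢ 1 ✓]
Every test exponent gives a nontrivial residue, hence 6 generates the full group.

Yes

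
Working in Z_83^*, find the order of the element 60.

By Lagrange's theorem, ord_83(60) divides φ(83) = 83 − 1 = 82 = 2 · 41.
Divisors of 82: 1, 2, 41, 82.
Check 60^d mod 83 for each divisor in increasing order:
60^1 ≡ 60
60^2 ≡ 31
60^41 ≡ 82
60^82 ≡ 1
Therefore the multiplicative order of 60 modulo 83 is 82.

82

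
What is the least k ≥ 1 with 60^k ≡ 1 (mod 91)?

The order of 60 must divide φ(91) = φ(7·13) = (7−1)·(13−1) = 6·12 = 72 = 2^3 · 3^2.
Divisors of 72: 1, 2, 3, 4, 6, 8, 9, 12, 18, 24, 36, 72.
Compute 60^d (mod 91) for the divisors d until we hit 1:
60^1 ≡ 60 (mod 91)
60^2 ≡ 51 (mod 91)
60^3 ≡ 57 (mod 91)
60^4 ≡ 53 (mod 91)
60^6 ≡ 64 (mod 91)
60^8 ≡ 79 (mod 91)
60^9 ≡ 8 (mod 91)
60^12 ≡ 1 (mod 91) ✓
Hence ord(60) = 12.

12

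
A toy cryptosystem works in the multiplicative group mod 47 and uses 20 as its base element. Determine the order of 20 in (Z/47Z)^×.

ord(20) | φ(47) = 47 − 1 = 46 = 2 · 23.
Divisors of 46: 1, 2, 23, 46.
Test each divisor d:
20^1 ≡ 20 (mod 47)
20^2 ≡ 24 (mod 47)
20^23 ≡ 46 (mod 47)
20^46 ≡ 1 (mod 47) ✓
So ord_47(20) = 46.

46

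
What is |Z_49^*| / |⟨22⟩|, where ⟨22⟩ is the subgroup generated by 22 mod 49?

6

ord(22) | φ(49) = φ(7^2) = 7·(7−1) = 42 = 2 · 3 · 7.
Divisors of 42: 1, 2, 3, 6, 7, 14, 21, 42.
Compute 22^d (mod 49) for the divisors d until we hit 1:
22^1 ≡ 22 (mod 49)
22^2 ≡ 43 (mod 49)
22^3 ≡ 15 (mod 49)
22^6 ≡ 29 (mod 49)
22^7 ≡ 1 (mod 49) ✓
Thus |⟨22⟩| = ord(22) = 7.
[(Z/49Z)^× : ⟨22⟩] = 42/7 = 6.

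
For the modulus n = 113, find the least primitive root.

φ(113) = 113 − 1 = 112 = 2^4 · 7.
g is a primitive root iff g^(112/q) ≢ 1 (mod 113) for each prime q ∈ {2, 7}.
g = 2: 2^56 ≡ 1 — hits 1, so not a primitive root.
g = 3: 3^56 ≡ 112; 3^16 ≡ 49 — none is 1, so 3 is a primitive root.
So 3 is the smallest generator of (Z/113Z)^×.

3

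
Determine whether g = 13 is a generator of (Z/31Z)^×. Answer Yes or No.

φ(31) = 31 − 1 = 30 = 2 · 3 · 5.
It suffices to check that the order of 13 is not a proper divisor of 30: compute 13^(30/q) for q ∈ {2, 3, 5}.
13^15 ≡ 30 (mod 31)  [q = 2: ≢ 1 ✓]
13^10 ≡ 5 (mod 31)  [q = 3: ≢ 1 ✓]
13^6 ≡ 16 (mod 31)  [q = 5: ≢ 1 ✓]
Every test exponent gives a nontrivial residue, hence 13 generates the full group.

Yes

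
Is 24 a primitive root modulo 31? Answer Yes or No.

φ(31) = 31 − 1 = 30 = 2 · 3 · 5.
Test 24^(30/q) mod 31 for each prime factor q of 30:
24^15 ≡ 30 (mod 31)  [q = 2: ≢ 1 ✓]
24^10 ≡ 25 (mod 31)  [q = 3: ≢ 1 ✓]
24^6 ≡ 4 (mod 31)  [q = 5: ≢ 1 ✓]
Every test exponent gives a nontrivial residue, hence 24 generates the full group.

Yes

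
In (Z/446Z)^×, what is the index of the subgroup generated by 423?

2

By Lagrange's theorem, ord_446(423) divides φ(446) = φ(2)·φ(223) = 1·222 = 222 = 2 · 3 · 37.
Divisors of 222: 1, 2, 3, 6, 37, 74, 111, 222.
Evaluate successive powers at the divisors of 222:
423^1 ≡ 423
423^2 ≡ 83
423^3 ≡ 321
423^6 ≡ 15
423^37 ≡ 39
423^74 ≡ 183
423^111 ≡ 1
The order of 423 is 111, so the subgroup it generates has 111 elements.
Index = |(Z/446Z)^×| / |⟨423⟩| = 222 / 111 = 2.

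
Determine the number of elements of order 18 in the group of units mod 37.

6

φ(37) = 37 − 1 = 36 = 2^2 · 3^2.
Since (Z/37Z)^× is cyclic of order 36, the number of elements of order d is φ(d) when d | 36 and 0 otherwise.
18 = 2 · 3^2 divides 36, and φ(18) = 6.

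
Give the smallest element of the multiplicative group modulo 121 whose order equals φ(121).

2

φ(121) = φ(11^2) = 11·(11−1) = 110 = 2 · 5 · 11.
Test candidates g = 2, 3, … against the prime factors q ∈ {2, 5, 11} of φ(121): g is a generator iff g^(110/q) ≢ 1 for every such q.
g = 2: 2^55 ≡ 120; 2^22 ≡ 81; 2^10 ≡ 56 — none is 1, so 2 is a primitive root.
Hence the least primitive root of 121 is 2.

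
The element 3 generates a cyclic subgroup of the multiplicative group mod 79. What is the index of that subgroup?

Since 3 ∈ (Z/79Z)^×, its order divides φ(79) = 79 − 1 = 78 = 2 · 3 · 13.
Divisors of 78: 1, 2, 3, 6, 13, 26, 39, 78.
Test each divisor d:
3^1 ≡ 3
3^2 ≡ 9
3^3 ≡ 27
3^6 ≡ 18
3^13 ≡ 24
3^26 ≡ 23
3^39 ≡ 78
3^78 ≡ 1
The order of 3 is 78, so the subgroup it generates has 78 elements.
The index is φ(79) / ord(3) = 78 / 78 = 1.

1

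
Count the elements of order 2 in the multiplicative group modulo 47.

1

φ(47) = 47 − 1 = 46 = 2 · 23.
(Z/47Z)^× is cyclic (|G| = 46); a cyclic group of order m has exactly φ(d) elements of each order d | m, and none otherwise.
2 | 46, and φ(2) = 2 − 1 = 1.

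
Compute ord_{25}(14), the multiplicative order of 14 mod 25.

10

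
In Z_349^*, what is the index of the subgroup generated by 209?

ord(209) | φ(349) = 349 − 1 = 348 = 2^2 · 3 · 29.
Divisors of 348: 1, 2, 3, 4, 6, 12, 29, 58, 87, 116, 174, 348.
Evaluate successive powers at the divisors of 348:
209^1 ≡ 209 (mod 349)
209^2 ≡ 56 (mod 349)
209^3 ≡ 187 (mod 349)
209^4 ≡ 344 (mod 349)
209^6 ≡ 69 (mod 349)
209^12 ≡ 224 (mod 349)
209^29 ≡ 189 (mod 349)
209^58 ≡ 123 (mod 349)
209^87 ≡ 213 (mod 349)
209^116 ≡ 122 (mod 349)
209^174 ≡ 348 (mod 349)
209^348 ≡ 1 (mod 349) ✓
So ord_349(209) = 348, hence |⟨209⟩| = 348.
The index is φ(349) / ord(209) = 348 / 348 = 1.

1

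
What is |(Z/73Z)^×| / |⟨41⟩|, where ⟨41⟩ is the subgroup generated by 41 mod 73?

Since 41 ∈ (Z/73Z)^×, its order divides φ(73) = 73 − 1 = 72 = 2^3 · 3^2.
Divisors of 72: 1, 2, 3, 4, 6, 8, 9, 12, 18, 24, 36, 72.
Test each divisor d:
41^1 ≡ 41 (mod 73)
41^2 ≡ 2 (mod 73)
41^3 ≡ 9 (mod 73)
41^4 ≡ 4 (mod 73)
41^6 ≡ 8 (mod 73)
41^8 ≡ 16 (mod 73)
41^9 ≡ 72 (mod 73)
41^12 ≡ 64 (mod 73)
41^18 ≡ 1 (mod 73) ✓
So ord_73(41) = 18, hence |⟨41⟩| = 18.
[(Z/73Z)^× : ⟨41⟩] = 72/18 = 4.

4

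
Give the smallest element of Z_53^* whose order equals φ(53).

2

φ(53) = 53 − 1 = 52 = 2^2 · 13.
g is a primitive root iff g^(52/q) ≢ 1 (mod 53) for each prime q ∈ {2, 13}.
g = 2: 2^26 ≡ 52; 2^4 ≡ 16 — none is 1, so 2 is a primitive root.
So 2 is the smallest generator of (Z/53Z)^×.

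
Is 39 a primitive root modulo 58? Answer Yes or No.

φ(58) = φ(2)·φ(29) = 1·28 = 28 = 2^2 · 7.
Test 39^(28/q) mod 58 for each prime factor q of 28:
39^14 ≡ 57 (mod 58)  [q = 2: ≢ 1 ✓]
39^4 ≡ 53 (mod 58)  [q = 7: ≢ 1 ✓]
Every test exponent gives a nontrivial residue, hence 39 generates the full group.

Yes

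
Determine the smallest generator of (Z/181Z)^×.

φ(181) = 181 − 1 = 180 = 2^2 · 3^2 · 5.
g is a primitive root iff g^(180/q) ≢ 1 (mod 181) for each prime q ∈ {2, 3, 5}.
g = 2: 2^90 ≡ 180; 2^60 ≡ 48; 2^36 ≡ 59 — none is 1, so 2 is a primitive root.
The smallest primitive root modulo 181 is 2.

2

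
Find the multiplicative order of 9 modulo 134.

11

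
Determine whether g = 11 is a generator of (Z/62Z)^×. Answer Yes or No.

Yes

φ(62) = φ(2)·φ(31) = 1·30 = 30 = 2 · 3 · 5.
It suffices to check that the order of 11 is not a proper divisor of 30: compute 11^(30/q) for q ∈ {2, 3, 5}.
11^15 ≡ 61 (mod 62)  [q = 2: ≢ 1 ✓]
11^10 ≡ 5 (mod 62)  [q = 3: ≢ 1 ✓]
11^6 ≡ 35 (mod 62)  [q = 5: ≢ 1 ✓]
Every test exponent gives a nontrivial residue, hence 11 generates the full group.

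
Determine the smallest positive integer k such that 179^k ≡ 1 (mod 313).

By Lagrange's theorem, ord_313(179) divides φ(313) = 313 − 1 = 312 = 2^3 · 3 · 13.
Divisors of 312: 1, 2, 3, 4, 6, 8, 12, 13, 24, 26, 39, 52, 78, 104, 156, 312.
Check 179^d mod 313 for each divisor in increasing order:
179^1 ≡ 179 (mod 313)
179^2 ≡ 115 (mod 313)
179^3 ≡ 240 (mod 313)
179^4 ≡ 79 (mod 313)
179^6 ≡ 8 (mod 313)
179^8 ≡ 294 (mod 313)
179^12 ≡ 64 (mod 313)
179^13 ≡ 188 (mod 313)
179^24 ≡ 27 (mod 313)
179^26 ≡ 288 (mod 313)
179^39 ≡ 308 (mod 313)
179^52 ≡ 312 (mod 313)
179^78 ≡ 25 (mod 313)
179^104 ≡ 1 (mod 313) ✓
The smallest such exponent is 104, so the order of 179 is 104.

104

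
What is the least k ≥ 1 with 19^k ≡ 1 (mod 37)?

The order of 19 must divide φ(37) = 37 − 1 = 36 = 2^2 · 3^2.
Divisors of 36: 1, 2, 3, 4, 6, 9, 12, 18, 36.
Test each divisor d:
19^1 ≡ 19 (mod 37)
19^2 ≡ 28 (mod 37)
19^3 ≡ 14 (mod 37)
19^4 ≡ 7 (mod 37)
19^6 ≡ 11 (mod 37)
19^9 ≡ 6 (mod 37)
19^12 ≡ 10 (mod 37)
19^18 ≡ 36 (mod 37)
19^36 ≡ 1 (mod 37) ✓
Therefore the multiplicative order of 19 modulo 37 is 36.

36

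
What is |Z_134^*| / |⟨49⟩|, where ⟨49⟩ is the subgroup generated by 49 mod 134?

2

The order of 49 must divide φ(134) = φ(2)·φ(67) = 1·66 = 66 = 2 · 3 · 11.
Divisors of 66: 1, 2, 3, 6, 11, 22, 33, 66.
Compute 49^d (mod 134) for the divisors d until we hit 1:
49^1 ≡ 49
49^2 ≡ 123
49^3 ≡ 131
49^6 ≡ 9
49^11 ≡ 29
49^22 ≡ 37
49^33 ≡ 1
The order of 49 is 33, so the subgroup it generates has 33 elements.
Index = |(Z/134Z)^×| / |⟨49⟩| = 66 / 33 = 2.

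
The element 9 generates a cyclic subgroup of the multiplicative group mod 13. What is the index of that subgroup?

ord(9) | φ(13) = 13 − 1 = 12 = 2^2 · 3.
Divisors of 12: 1, 2, 3, 4, 6, 12.
Compute 9^d (mod 13) for the divisors d until we hit 1:
9^1 ≡ 9
9^2 ≡ 3
9^3 ≡ 1
The order of 9 is 3, so the subgroup it generates has 3 elements.
The index is φ(13) / ord(9) = 12 / 3 = 4.

4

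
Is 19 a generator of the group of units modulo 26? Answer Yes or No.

φ(26) = φ(2)·φ(13) = 1·12 = 12 = 2^2 · 3.
Test 19^(12/q) mod 26 for each prime factor q of 12:
19^6 ≡ 25 (mod 26)  [q = 2: ≢ 1 ✓]
19^4 ≡ 9 (mod 26)  [q = 3: ≢ 1 ✓]
Every test exponent gives a nontrivial residue, hence 19 generates the full group.

Yes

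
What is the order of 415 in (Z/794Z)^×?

396

ord(415) | φ(794) = φ(2)·φ(397) = 1·396 = 396 = 2^2 · 3^2 · 11.
Divisors of 396: 1, 2, 3, 4, 6, 9, 11, 12, 18, 22, 33, 36, 44, 66, 99, 132, 198, 396.
Evaluate successive powers at the divisors of 396:
415^1 ≡ 415 (mod 794)
415^2 ≡ 721 (mod 794)
415^3 ≡ 671 (mod 794)
415^4 ≡ 565 (mod 794)
415^6 ≡ 43 (mod 794)
415^9 ≡ 269 (mod 794)
415^11 ≡ 213 (mod 794)
415^12 ≡ 261 (mod 794)
415^18 ≡ 107 (mod 794)
415^22 ≡ 111 (mod 794)
415^33 ≡ 617 (mod 794)
415^36 ≡ 333 (mod 794)
415^44 ≡ 411 (mod 794)
415^66 ≡ 363 (mod 794)
415^99 ≡ 63 (mod 794)
415^132 ≡ 759 (mod 794)
415^198 ≡ 793 (mod 794)
415^396 ≡ 1 (mod 794) ✓
Therefore the multiplicative order of 415 modulo 794 is 396.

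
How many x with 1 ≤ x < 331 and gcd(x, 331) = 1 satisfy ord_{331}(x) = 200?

φ(331) = 331 − 1 = 330 = 2 · 3 · 5 · 11.
Since (Z/331Z)^× is cyclic of order 330, the number of elements of order d is φ(d) when d | 330 and 0 otherwise.
Here 330 is not a multiple of 200, so there are no elements of order 200.

0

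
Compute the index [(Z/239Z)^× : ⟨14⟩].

1

By Lagrange's theorem, ord_239(14) divides φ(239) = 239 − 1 = 238 = 2 · 7 · 17.
Divisors of 238: 1, 2, 7, 14, 17, 34, 119, 238.
Test each divisor d:
14^1 ≡ 14
14^2 ≡ 196
14^7 ≡ 164
14^14 ≡ 128
14^17 ≡ 141
14^34 ≡ 44
14^119 ≡ 238
14^238 ≡ 1
Thus |⟨14⟩| = ord(14) = 238.
Index = |(Z/239Z)^×| / |⟨14⟩| = 238 / 238 = 1.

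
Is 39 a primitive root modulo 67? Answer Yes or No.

No

φ(67) = 67 − 1 = 66 = 2 · 3 · 11.
Test 39^(66/q) mod 67 for each prime factor q of 66:
39^33 ≡ 1 (mod 67)  [q = 2: ≡ 1 ✗]
39^22 ≡ 37 (mod 67)  [q = 3: ≢ 1 ✓]
39^6 ≡ 40 (mod 67)  [q = 11: ≢ 1 ✓]
Since 39^33 ≡ 1, the order of 39 divides 33 < 66, so 39 is not a primitive root.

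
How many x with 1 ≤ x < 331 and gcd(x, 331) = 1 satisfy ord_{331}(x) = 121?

0

φ(331) = 331 − 1 = 330 = 2 · 3 · 5 · 11.
(Z/331Z)^× is cyclic (|G| = 330); a cyclic group of order m has exactly φ(d) elements of each order d | m, and none otherwise.
Here 330 is not a multiple of 121, so there are no elements of order 121.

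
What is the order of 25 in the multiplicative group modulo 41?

10

Since 25 ∈ (Z/41Z)^×, its order divides φ(41) = 41 − 1 = 40 = 2^3 · 5.
Divisors of 40: 1, 2, 4, 5, 8, 10, 20, 40.
Test each divisor d:
25^1 ≡ 25 (mod 41)
25^2 ≡ 10 (mod 41)
25^4 ≡ 18 (mod 41)
25^5 ≡ 40 (mod 41)
25^8 ≡ 37 (mod 41)
25^10 ≡ 1 (mod 41) ✓
Hence ord(25) = 10.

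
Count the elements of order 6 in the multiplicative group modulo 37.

2

φ(37) = 37 − 1 = 36 = 2^2 · 3^2.
(Z/37Z)^× is cyclic (|G| = 36); a cyclic group of order m has exactly φ(d) elements of each order d | m, and none otherwise.
6 = 2 · 3 divides 36, and φ(6) = 2.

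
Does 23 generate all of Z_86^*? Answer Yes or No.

φ(86) = φ(2)·φ(43) = 1·42 = 42 = 2 · 3 · 7.
It suffices to check that the order of 23 is not a proper divisor of 42: compute 23^(42/q) for q ∈ {2, 3, 7}.
23^21 ≡ 1 (mod 86)  [q = 2: ≡ 1 ✗]
23^14 ≡ 79 (mod 86)  [q = 3: ≢ 1 ✓]
23^6 ≡ 47 (mod 86)  [q = 7: ≢ 1 ✓]
Since 23^21 ≡ 1, the order of 23 divides 21 < 42, so 23 is not a primitive root.

No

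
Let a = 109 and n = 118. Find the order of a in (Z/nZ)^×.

The order of 109 must divide φ(118) = φ(2)·φ(59) = 1·58 = 58 = 2 · 29.
Divisors of 58: 1, 2, 29, 58.
Evaluate successive powers at the divisors of 58:
109^1 ≡ 109
109^2 ≡ 81
109^29 ≡ 117
109^58 ≡ 1
So ord_118(109) = 58.

58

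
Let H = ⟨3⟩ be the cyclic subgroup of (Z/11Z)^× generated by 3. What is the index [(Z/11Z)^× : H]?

The order of 3 must divide φ(11) = 11 − 1 = 10 = 2 · 5.
Divisors of 10: 1, 2, 5, 10.
Test each divisor d:
3^1 ≡ 3 (mod 11)
3^2 ≡ 9 (mod 11)
3^5 ≡ 1 (mod 11) ✓
The order of 3 is 5, so the subgroup it generates has 5 elements.
The index is φ(11) / ord(3) = 10 / 5 = 2.

2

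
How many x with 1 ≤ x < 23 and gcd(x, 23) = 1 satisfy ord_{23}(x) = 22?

10

φ(23) = 23 − 1 = 22 = 2 · 11.
Since (Z/23Z)^× is cyclic of order 22, the number of elements of order d is φ(d) when d | 22 and 0 otherwise.
22 = 2 · 11 divides 22, and φ(22) = 10.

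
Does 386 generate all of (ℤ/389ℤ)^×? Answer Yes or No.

Yes

φ(389) = 389 − 1 = 388 = 2^2 · 97.
An element g generates (Z/389Z)^× iff g^(388/q) ≢ 1 (mod 389) for each prime q ∈ {2, 97}.
386^194 ≡ 388 (mod 389)  [q = 2: ≢ 1 ✓]
386^4 ≡ 81 (mod 389)  [q = 97: ≢ 1 ✓]
All checks pass, so 386 has order 388 and is a primitive root modulo 389.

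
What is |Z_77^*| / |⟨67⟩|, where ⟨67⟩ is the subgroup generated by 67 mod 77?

ord(67) | φ(77) = φ(7·11) = (7−1)·(11−1) = 6·10 = 60 = 2^2 · 3 · 5.
Divisors of 60: 1, 2, 3, 4, 5, 6, 10, 12, 15, 20, 30, 60.
Test each divisor d:
67^1 ≡ 67 (mod 77)
67^2 ≡ 23 (mod 77)
67^3 ≡ 1 (mod 77) ✓
The order of 67 is 3, so the subgroup it generates has 3 elements.
Index = |(Z/77Z)^×| / |⟨67⟩| = 60 / 3 = 20.

20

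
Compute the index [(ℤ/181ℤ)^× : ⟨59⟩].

36

The order of 59 must divide φ(181) = 181 − 1 = 180 = 2^2 · 3^2 · 5.
Divisors of 180: 1, 2, 3, 4, 5, 6, 9, 10, 12, 15, 18, 20, 30, 36, 45, 60, 90, 180.
Test each divisor d:
59^1 ≡ 59
59^2 ≡ 42
59^3 ≡ 125
59^4 ≡ 135
59^5 ≡ 1
Thus |⟨59⟩| = ord(59) = 5.
Index = |(Z/181Z)^×| / |⟨59⟩| = 180 / 5 = 36.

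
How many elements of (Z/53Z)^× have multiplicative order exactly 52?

φ(53) = 53 − 1 = 52 = 2^2 · 13.
(Z/53Z)^× is cyclic (|G| = 52); a cyclic group of order m has exactly φ(d) elements of each order d | m, and none otherwise.
52 = 2^2 · 13 divides 52, and φ(52) = 24.

24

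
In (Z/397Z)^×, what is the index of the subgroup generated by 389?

Since 389 ∈ (Z/397Z)^×, its order divides φ(397) = 397 − 1 = 396 = 2^2 · 3^2 · 11.
Divisors of 396: 1, 2, 3, 4, 6, 9, 11, 12, 18, 22, 33, 36, 44, 66, 99, 132, 198, 396.
Test each divisor d:
389^1 ≡ 389 (mod 397)
389^2 ≡ 64 (mod 397)
389^3 ≡ 282 (mod 397)
389^4 ≡ 126 (mod 397)
389^6 ≡ 124 (mod 397)
389^9 ≡ 32 (mod 397)
389^11 ≡ 63 (mod 397)
389^12 ≡ 290 (mod 397)
389^18 ≡ 230 (mod 397)
389^22 ≡ 396 (mod 397)
389^33 ≡ 334 (mod 397)
389^36 ≡ 99 (mod 397)
389^44 ≡ 1 (mod 397) ✓
The order of 389 is 44, so the subgroup it generates has 44 elements.
[(Z/397Z)^× : ⟨389⟩] = 396/44 = 9.

9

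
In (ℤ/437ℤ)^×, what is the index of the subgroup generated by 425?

6

ord(425) | φ(437) = φ(19·23) = (19−1)·(23−1) = 18·22 = 396 = 2^2 · 3^2 · 11.
Divisors of 396: 1, 2, 3, 4, 6, 9, 11, 12, 18, 22, 33, 36, 44, 66, 99, 132, 198, 396.
Compute 425^d (mod 437) for the divisors d until we hit 1:
425^1 ≡ 425 (mod 437)
425^2 ≡ 144 (mod 437)
425^3 ≡ 20 (mod 437)
425^4 ≡ 197 (mod 437)
425^6 ≡ 400 (mod 437)
425^9 ≡ 134 (mod 437)
425^11 ≡ 68 (mod 437)
425^12 ≡ 58 (mod 437)
425^18 ≡ 39 (mod 437)
425^22 ≡ 254 (mod 437)
425^33 ≡ 229 (mod 437)
425^36 ≡ 210 (mod 437)
425^44 ≡ 277 (mod 437)
425^66 ≡ 1 (mod 437) ✓
Thus |⟨425⟩| = ord(425) = 66.
The index is φ(437) / ord(425) = 396 / 66 = 6.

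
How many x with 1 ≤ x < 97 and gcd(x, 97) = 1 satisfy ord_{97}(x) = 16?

8

φ(97) = 97 − 1 = 96 = 2^5 · 3.
(Z/97Z)^× is cyclic (|G| = 96); a cyclic group of order m has exactly φ(d) elements of each order d | m, and none otherwise.
16 = 2^4 divides 96, and φ(16) = 8.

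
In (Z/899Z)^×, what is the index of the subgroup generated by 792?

4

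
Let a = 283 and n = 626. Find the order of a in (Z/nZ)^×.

104

By Lagrange's theorem, ord_626(283) divides φ(626) = φ(2)·φ(313) = 1·312 = 312 = 2^3 · 3 · 13.
Divisors of 312: 1, 2, 3, 4, 6, 8, 12, 13, 24, 26, 39, 52, 78, 104, 156, 312.
Check 283^d mod 626 for each divisor in increasing order:
283^1 ≡ 283 (mod 626)
283^2 ≡ 587 (mod 626)
283^3 ≡ 231 (mod 626)
283^4 ≡ 269 (mod 626)
283^6 ≡ 151 (mod 626)
283^8 ≡ 371 (mod 626)
283^12 ≡ 265 (mod 626)
283^13 ≡ 501 (mod 626)
283^24 ≡ 113 (mod 626)
283^26 ≡ 601 (mod 626)
283^39 ≡ 621 (mod 626)
283^52 ≡ 625 (mod 626)
283^78 ≡ 25 (mod 626)
283^104 ≡ 1 (mod 626) ✓
So ord_626(283) = 104.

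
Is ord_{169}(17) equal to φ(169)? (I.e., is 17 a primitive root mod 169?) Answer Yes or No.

No

φ(169) = φ(13^2) = 13·(13−1) = 156 = 2^2 · 3 · 13.
Test 17^(156/q) mod 169 for each prime factor q of 156:
17^78 ≡ 1 (mod 169)  [q = 2: ≡ 1 ✗]
17^52 ≡ 22 (mod 169)  [q = 3: ≢ 1 ✓]
17^12 ≡ 118 (mod 169)  [q = 13: ≢ 1 ✓]
Since 17^78 ≡ 1, the order of 17 divides 78 < 156, so 17 is not a primitive root.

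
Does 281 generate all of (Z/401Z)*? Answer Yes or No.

Yes

φ(401) = 401 − 1 = 400 = 2^4 · 5^2.
An element g generates (Z/401Z)^× iff g^(400/q) ≢ 1 (mod 401) for each prime q ∈ {2, 5}.
281^200 ≡ 400 (mod 401)  [q = 2: ≢ 1 ✓]
281^80 ≡ 372 (mod 401)  [q = 5: ≢ 1 ✓]
All checks pass, so 281 has order 400 and is a primitive root modulo 401.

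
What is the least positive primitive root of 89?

3

φ(89) = 89 − 1 = 88 = 2^3 · 11.
g is a primitive root iff g^(88/q) ≢ 1 (mod 89) for each prime q ∈ {2, 11}.
g = 2: 2^44 ≡ 1 — hits 1, so not a primitive root.
g = 3: 3^44 ≡ 88; 3^8 ≡ 64 — none is 1, so 3 is a primitive root.
So 3 is the smallest generator of (Z/89Z)^×.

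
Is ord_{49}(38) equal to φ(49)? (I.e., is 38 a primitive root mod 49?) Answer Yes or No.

φ(49) = φ(7^2) = 7·(7−1) = 42 = 2 · 3 · 7.
An element g generates (Z/49Z)^× iff g^(42/q) ≢ 1 (mod 49) for each prime q ∈ {2, 3, 7}.
38^21 ≡ 48 (mod 49)  [q = 2: ≢ 1 ✓]
38^14 ≡ 30 (mod 49)  [q = 3: ≢ 1 ✓]
38^6 ≡ 15 (mod 49)  [q = 7: ≢ 1 ✓]
All checks pass, so 38 has order 42 and is a primitive root modulo 49.

Yes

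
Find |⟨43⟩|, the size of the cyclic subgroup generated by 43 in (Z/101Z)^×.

50

By Lagrange's theorem, ord_101(43) divides φ(101) = 101 − 1 = 100 = 2^2 · 5^2.
Divisors of 100: 1, 2, 4, 5, 10, 20, 25, 50, 100.
Test each divisor d:
43^1 ≡ 43 (mod 101)
43^2 ≡ 31 (mod 101)
43^4 ≡ 52 (mod 101)
43^5 ≡ 14 (mod 101)
43^10 ≡ 95 (mod 101)
43^20 ≡ 36 (mod 101)
43^25 ≡ 100 (mod 101)
43^50 ≡ 1 (mod 101) ✓
The smallest such exponent is 50, so the order of 43 is 50.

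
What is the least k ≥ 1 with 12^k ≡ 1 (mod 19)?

By Lagrange's theorem, ord_19(12) divides φ(19) = 19 − 1 = 18 = 2 · 3^2.
Divisors of 18: 1, 2, 3, 6, 9, 18.
Evaluate successive powers at the divisors of 18:
12^1 ≡ 12
12^2 ≡ 11
12^3 ≡ 18
12^6 ≡ 1
Hence ord(12) = 6.

6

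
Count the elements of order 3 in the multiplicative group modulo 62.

2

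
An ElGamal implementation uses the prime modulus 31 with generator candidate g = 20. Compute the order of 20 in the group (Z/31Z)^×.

15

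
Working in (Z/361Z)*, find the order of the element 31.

By Lagrange's theorem, ord_361(31) divides φ(361) = φ(19^2) = 19·(19−1) = 342 = 2 · 3^2 · 19.
Divisors of 342: 1, 2, 3, 6, 9, 18, 19, 38, 57, 114, 171, 342.
Test each divisor d:
31^1 ≡ 31 (mod 361)
31^2 ≡ 239 (mod 361)
31^3 ≡ 189 (mod 361)
31^6 ≡ 343 (mod 361)
31^9 ≡ 208 (mod 361)
31^18 ≡ 305 (mod 361)
31^19 ≡ 69 (mod 361)
31^38 ≡ 68 (mod 361)
31^57 ≡ 360 (mod 361)
31^114 ≡ 1 (mod 361) ✓
So ord_361(31) = 114.

114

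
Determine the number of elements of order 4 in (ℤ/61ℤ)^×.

φ(61) = 61 − 1 = 60 = 2^2 · 3 · 5.
Since (Z/61Z)^× is cyclic of order 60, the number of elements of order d is φ(d) when d | 60 and 0 otherwise.
4 = 2^2 divides 60, and φ(4) = 2.

2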